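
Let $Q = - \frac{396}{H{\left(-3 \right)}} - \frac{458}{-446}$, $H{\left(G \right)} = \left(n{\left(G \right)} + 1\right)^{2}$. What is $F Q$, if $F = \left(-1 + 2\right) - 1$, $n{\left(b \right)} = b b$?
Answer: $0$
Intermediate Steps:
$n{\left(b \right)} = b^{2}$
$F = 0$ ($F = 1 - 1 = 0$)
$H{\left(G \right)} = \left(1 + G^{2}\right)^{2}$ ($H{\left(G \right)} = \left(G^{2} + 1\right)^{2} = \left(1 + G^{2}\right)^{2}$)
$Q = - \frac{16352}{5575}$ ($Q = - \frac{396}{\left(1 + \left(-3\right)^{2}\right)^{2}} - \frac{458}{-446} = - \frac{396}{\left(1 + 9\right)^{2}} - - \frac{229}{223} = - \frac{396}{10^{2}} + \frac{229}{223} = - \frac{396}{100} + \frac{229}{223} = \left(-396\right) \frac{1}{100} + \frac{229}{223} = - \frac{99}{25} + \frac{229}{223} = - \frac{16352}{5575} \approx -2.9331$)
$F Q = 0 \left(- \frac{16352}{5575}\right) = 0$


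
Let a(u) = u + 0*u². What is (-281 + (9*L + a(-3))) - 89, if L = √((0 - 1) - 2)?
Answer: -373 + 9*I*√3 ≈ -373.0 + 15.588*I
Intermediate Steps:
L = I*√3 (L = √(-1 - 2) = √(-3) = I*√3 ≈ 1.732*I)
a(u) = u (a(u) = u + 0 = u)
(-281 + (9*L + a(-3))) - 89 = (-281 + (9*(I*√3) - 3)) - 89 = (-281 + (9*I*√3 - 3)) - 89 = (-281 + (-3 + 9*I*√3)) - 89 = (-284 + 9*I*√3) - 89 = -373 + 9*I*√3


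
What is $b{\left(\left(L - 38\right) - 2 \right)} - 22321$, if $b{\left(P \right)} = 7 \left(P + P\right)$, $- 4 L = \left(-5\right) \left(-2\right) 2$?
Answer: $-22951$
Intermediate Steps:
$L = -5$ ($L = - \frac{\left(-5\right) \left(-2\right) 2}{4} = - \frac{10 \cdot 2}{4} = \left(- \frac{1}{4}\right) 20 = -5$)
$b{\left(P \right)} = 14 P$ ($b{\left(P \right)} = 7 \cdot 2 P = 14 P$)
$b{\left(\left(L - 38\right) - 2 \right)} - 22321 = 14 \left(\left(-5 - 38\right) - 2\right) - 22321 = 14 \left(-43 - 2\right) - 22321 = 14 \left(-45\right) - 22321 = -630 - 22321 = -22951$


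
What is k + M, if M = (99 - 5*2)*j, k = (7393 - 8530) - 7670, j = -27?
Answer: -11210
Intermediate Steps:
k = -8807 (k = -1137 - 7670 = -8807)
M = -2403 (M = (99 - 5*2)*(-27) = (99 - 10)*(-27) = 89*(-27) = -2403)
k + M = -8807 - 2403 = -11210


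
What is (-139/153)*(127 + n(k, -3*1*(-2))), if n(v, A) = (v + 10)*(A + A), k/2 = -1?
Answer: -30997/153 ≈ -202.59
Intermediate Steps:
k = -2 (k = 2*(-1) = -2)
n(v, A) = 2*A*(10 + v) (n(v, A) = (10 + v)*(2*A) = 2*A*(10 + v))
(-139/153)*(127 + n(k, -3*1*(-2))) = (-139/153)*(127 + 2*(-3*1*(-2))*(10 - 2)) = (-139*1/153)*(127 + 2*(-3*(-2))*8) = -139*(127 + 2*6*8)/153 = -139*(127 + 96)/153 = -139/153*223 = -30997/153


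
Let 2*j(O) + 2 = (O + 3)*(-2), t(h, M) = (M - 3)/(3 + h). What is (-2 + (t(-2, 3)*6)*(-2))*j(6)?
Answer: 20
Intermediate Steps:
t(h, M) = (-3 + M)/(3 + h)
j(O) = -4 - O (j(O) = -1 + ((O + 3)*(-2))/2 = -1 + ((3 + O)*(-2))/2 = -1 + (-6 - 2*O)/2 = -1 + (-3 - O) = -4 - O)
(-2 + (t(-2, 3)*6)*(-2))*j(6) = (-2 + (((-3 + 3)/(3 - 2))*6)*(-2))*(-4 - 1*6) = (-2 + ((0/1)*6)*(-2))*(-4 - 6) = (-2 + ((1*0)*6)*(-2))*(-10) = (-2 + (0*6)*(-2))*(-10) = (-2 + 0*(-2))*(-10) = (-2 + 0)*(-10) = -2*(-10) = 20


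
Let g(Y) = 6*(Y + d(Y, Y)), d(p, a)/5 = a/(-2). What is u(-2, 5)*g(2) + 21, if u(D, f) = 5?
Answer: -69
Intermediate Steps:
d(p, a) = -5*a/2 (d(p, a) = 5*(a/(-2)) = 5*(a*(-½)) = 5*(-a/2) = -5*a/2)
g(Y) = -9*Y (g(Y) = 6*(Y - 5*Y/2) = 6*(-3*Y/2) = -9*Y)
u(-2, 5)*g(2) + 21 = 5*(-9*2) + 21 = 5*(-18) + 21 = -90 + 21 = -69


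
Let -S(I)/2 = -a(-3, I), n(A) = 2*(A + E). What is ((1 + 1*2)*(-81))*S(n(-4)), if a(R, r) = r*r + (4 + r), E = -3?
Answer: -90396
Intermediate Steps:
a(R, r) = 4 + r + r**2 (a(R, r) = r**2 + (4 + r) = 4 + r + r**2)
n(A) = -6 + 2*A (n(A) = 2*(A - 3) = 2*(-3 + A) = -6 + 2*A)
S(I) = 8 + 2*I + 2*I**2 (S(I) = -(-2)*(4 + I + I**2) = -2*(-4 - I - I**2) = 8 + 2*I + 2*I**2)
((1 + 1*2)*(-81))*S(n(-4)) = ((1 + 1*2)*(-81))*(8 + 2*(-6 + 2*(-4)) + 2*(-6 + 2*(-4))**2) = ((1 + 2)*(-81))*(8 + 2*(-6 - 8) + 2*(-6 - 8)**2) = (3*(-81))*(8 + 2*(-14) + 2*(-14)**2) = -243*(8 - 28 + 2*196) = -243*(8 - 28 + 392) = -243*372 = -90396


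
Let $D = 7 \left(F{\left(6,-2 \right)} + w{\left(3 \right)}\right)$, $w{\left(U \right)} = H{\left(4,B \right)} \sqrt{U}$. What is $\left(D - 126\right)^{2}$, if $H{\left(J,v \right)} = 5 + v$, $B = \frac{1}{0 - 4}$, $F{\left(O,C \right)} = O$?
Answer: $\frac{165963}{16} - 5586 \sqrt{3} \approx 697.45$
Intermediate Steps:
$B = - \frac{1}{4}$ ($B = \frac{1}{-4} = - \frac{1}{4} \approx -0.25$)
$w{\left(U \right)} = \frac{19 \sqrt{U}}{4}$ ($w{\left(U \right)} = \left(5 - \frac{1}{4}\right) \sqrt{U} = \frac{19 \sqrt{U}}{4}$)
$D = 42 + \frac{133 \sqrt{3}}{4}$ ($D = 7 \left(6 + \frac{19 \sqrt{3}}{4}\right) = 42 + \frac{133 \sqrt{3}}{4} \approx 99.591$)
$\left(D - 126\right)^{2} = \left(\left(42 + \frac{133 \sqrt{3}}{4}\right) - 126\right)^{2} = \left(-84 + \frac{133 \sqrt{3}}{4}\right)^{2}$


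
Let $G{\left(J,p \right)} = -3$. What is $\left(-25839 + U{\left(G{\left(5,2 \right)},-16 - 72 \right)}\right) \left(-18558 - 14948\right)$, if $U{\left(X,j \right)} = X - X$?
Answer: $865761534$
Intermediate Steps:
$U{\left(X,j \right)} = 0$
$\left(-25839 + U{\left(G{\left(5,2 \right)},-16 - 72 \right)}\right) \left(-18558 - 14948\right) = \left(-25839 + 0\right) \left(-18558 - 14948\right) = \left(-25839\right) \left(-33506\right) = 865761534$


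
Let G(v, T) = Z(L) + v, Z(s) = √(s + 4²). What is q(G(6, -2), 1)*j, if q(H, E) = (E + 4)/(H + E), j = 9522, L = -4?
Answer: 333270/37 - 95220*√3/37 ≈ 4549.8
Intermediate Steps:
Z(s) = √(16 + s) (Z(s) = √(s + 16) = √(16 + s))
G(v, T) = v + 2*√3 (G(v, T) = √(16 - 4) + v = √12 + v = 2*√3 + v = v + 2*√3)
q(H, E) = (4 + E)/(E + H)
q(G(6, -2), 1)*j = ((4 + 1)/(1 + (6 + 2*√3)))*9522 = (5/(7 + 2*√3))*9522 = 47610/(7 + 2*√3)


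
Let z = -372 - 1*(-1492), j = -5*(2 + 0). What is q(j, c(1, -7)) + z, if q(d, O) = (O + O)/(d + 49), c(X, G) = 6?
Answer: 14564/13 ≈ 1120.3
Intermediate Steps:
j = -10 (j = -5*2 = -10)
z = 1120 (z = -372 + 1492 = 1120)
q(d, O) = 2*O/(49 + d) (q(d, O) = (2*O)/(49 + d) = 2*O/(49 + d))
q(j, c(1, -7)) + z = 2*6/(49 - 10) + 1120 = 2*6/39 + 1120 = 2*6*(1/39) + 1120 = 4/13 + 1120 = 14564/13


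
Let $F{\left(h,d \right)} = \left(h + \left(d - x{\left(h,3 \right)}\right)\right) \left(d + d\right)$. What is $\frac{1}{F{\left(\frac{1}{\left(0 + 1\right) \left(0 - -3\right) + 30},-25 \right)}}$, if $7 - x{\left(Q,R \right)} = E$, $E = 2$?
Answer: $\frac{33}{49450} \approx 0.00066734$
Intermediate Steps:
$x{\left(Q,R \right)} = 5$ ($x{\left(Q,R \right)} = 7 - 2 = 5$)
$F{\left(h,d \right)} = 2 d \left(-5 + d + h\right)$ ($F{\left(h,d \right)} = \left(h + \left(d - 5\right)\right) \left(d + d\right) = \left(h + \left(d - 5\right)\right) 2 d = \left(h + \left(-5 + d\right)\right) 2 d = \left(-5 + d + h\right) 2 d = 2 d \left(-5 + d + h\right)$)
$\frac{1}{F{\left(\frac{1}{\left(0 + 1\right) \left(0 - -3\right) + 30},-25 \right)}} = \frac{1}{2 \left(-25\right) \left(-5 - 25 + \frac{1}{\left(0 + 1\right) \left(0 - -3\right) + 30}\right)} = \frac{1}{2 \left(-25\right) \left(-5 - 25 + \frac{1}{1 \left(0 + 3\right) + 30}\right)} = \frac{1}{2 \left(-25\right) \left(-5 - 25 + \frac{1}{1 \cdot 3 + 30}\right)} = \frac{1}{2 \left(-25\right) \left(-5 - 25 + \frac{1}{3 + 30}\right)} = \frac{1}{2 \left(-25\right) \left(-5 - 25 + \frac{1}{33}\right)} = \frac{1}{2 \left(-25\right) \left(- \frac{989}{33}\right)} = \frac{1}{\frac{49450}{33}} = \frac{33}{49450}$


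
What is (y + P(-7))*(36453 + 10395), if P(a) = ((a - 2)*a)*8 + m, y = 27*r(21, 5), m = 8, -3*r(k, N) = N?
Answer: 21878016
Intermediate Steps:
r(k, N) = -N/3
y = -45 (y = 27*(-⅓*5) = 27*(-5/3) = -45)
P(a) = 8 + 8*a*(-2 + a) (P(a) = ((a - 2)*a)*8 + 8 = ((-2 + a)*a)*8 + 8 = (a*(-2 + a))*8 + 8 = 8*a*(-2 + a) + 8 = 8 + 8*a*(-2 + a))
(y + P(-7))*(36453 + 10395) = (-45 + (8 - 16*(-7) + 8*(-7)²))*(36453 + 10395) = (-45 + (8 + 112 + 8*49))*46848 = (-45 + (8 + 112 + 392))*46848 = (-45 + 512)*46848 = 467*46848 = 21878016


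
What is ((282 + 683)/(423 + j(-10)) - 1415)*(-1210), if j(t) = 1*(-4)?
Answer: 716223200/419 ≈ 1.7094e+6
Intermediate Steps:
j(t) = -4
((282 + 683)/(423 + j(-10)) - 1415)*(-1210) = ((282 + 683)/(423 - 4) - 1415)*(-1210) = (965/419 - 1415)*(-1210) = -591920/419*(-1210) = 716223200/419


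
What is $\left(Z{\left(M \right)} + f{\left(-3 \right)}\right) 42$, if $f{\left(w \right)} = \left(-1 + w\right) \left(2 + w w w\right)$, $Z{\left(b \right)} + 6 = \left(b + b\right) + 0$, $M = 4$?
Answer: $4284$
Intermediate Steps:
$Z{\left(b \right)} = -6 + 2 b$ ($Z{\left(b \right)} = -6 + \left(\left(b + b\right) + 0\right) = -6 + \left(2 b + 0\right) = -6 + 2 b$)
$f{\left(w \right)} = \left(-1 + w\right) \left(2 + w^{3}\right)$ ($f{\left(w \right)} = \left(-1 + w\right) \left(2 + w^{2} w\right) = \left(-1 + w\right) \left(2 + w^{3}\right)$)
$\left(Z{\left(M \right)} + f{\left(-3 \right)}\right) 42 = \left(\left(-6 + 2 \cdot 4\right) + \left(-2 + \left(-3\right)^{4} - \left(-3\right)^{3} + 2 \left(-3\right)\right)\right) 42 = \left(\left(-6 + 8\right) - -100\right) 42 = \left(2 + \left(-2 + 81 + 27 - 6\right)\right) 42 = \left(2 + 100\right) 42 = 102 \cdot 42 = 4284$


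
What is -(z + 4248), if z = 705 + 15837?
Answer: -20790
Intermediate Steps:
z = 16542
-(z + 4248) = -(16542 + 4248) = -1*20790 = -20790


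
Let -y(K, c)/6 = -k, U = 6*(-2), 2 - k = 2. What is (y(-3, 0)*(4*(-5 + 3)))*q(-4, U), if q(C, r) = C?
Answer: 0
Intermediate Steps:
k = 0 (k = 2 - 1*2 = 2 - 2 = 0)
U = -12
y(K, c) = 0 (y(K, c) = -(-6)*0 = -6*0 = 0)
(y(-3, 0)*(4*(-5 + 3)))*q(-4, U) = (0*(4*(-5 + 3)))*(-4) = (0*(4*(-2)))*(-4) = (0*(-8))*(-4) = 0*(-4) = 0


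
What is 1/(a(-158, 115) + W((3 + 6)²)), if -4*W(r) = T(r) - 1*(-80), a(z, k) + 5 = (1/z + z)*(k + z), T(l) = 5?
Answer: 316/2138695 ≈ 0.00014775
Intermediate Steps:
a(z, k) = -5 + (k + z)*(z + 1/z) (a(z, k) = -5 + (1/z + z)*(k + z) = -5 + (z + 1/z)*(k + z) = -5 + (k + z)*(z + 1/z))
W(r) = -85/4 (W(r) = -(5 - 1*(-80))/4 = -(5 + 80)/4 = -¼*85 = -85/4)
1/(a(-158, 115) + W((3 + 6)²)) = 1/((-4 + (-158)² + 115*(-158) + 115/(-158)) - 85/4) = 1/((-4 + 24964 - 18170 + 115*(-1/158)) - 85/4) = 1/((-4 + 24964 - 18170 - 115/158) - 85/4) = 1/(1072705/158 - 85/4) = 1/(2138695/316) = 316/2138695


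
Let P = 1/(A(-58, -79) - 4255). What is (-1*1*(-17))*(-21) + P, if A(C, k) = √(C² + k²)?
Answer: -1292013839/3619084 - √9605/18095420 ≈ -357.00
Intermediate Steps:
P = 1/(-4255 + √9605) (P = 1/(√((-58)² + (-79)²) - 4255) = 1/(√(3364 + 6241) - 4255) = 1/(√9605 - 4255) = 1/(-4255 + √9605) ≈ -0.00024056)
(-1*1*(-17))*(-21) + P = (-1*1*(-17))*(-21) + (-851/3619084 - √9605/18095420) = -1*(-17)*(-21) + (-851/3619084 - √9605/18095420) = 17*(-21) + (-851/3619084 - √9605/18095420) = -357 + (-851/3619084 - √9605/18095420) = -1292013839/3619084 - √9605/18095420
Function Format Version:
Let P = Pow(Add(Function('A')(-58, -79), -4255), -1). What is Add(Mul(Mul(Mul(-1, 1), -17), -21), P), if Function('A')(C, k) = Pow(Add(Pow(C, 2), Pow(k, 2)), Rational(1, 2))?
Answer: Add(Rational(-1292013839, 3619084), Mul(Rational(-1, 18095420), Pow(9605, Rational(1, 2)))) ≈ -357.00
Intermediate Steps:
P = Pow(Add(-4255, Pow(9605, Rational(1, 2))), -1) (P = Pow(Add(Pow(Add(Pow(-58, 2), Pow(-79, 2)), Rational(1, 2)), -4255), -1) = Pow(Add(Pow(Add(3364, 6241), Rational(1, 2)), -4255), -1) = Pow(Add(Pow(9605, Rational(1, 2)), -4255), -1) = Pow(Add(-4255, Pow(9605, Rational(1, 2))), -1) ≈ -0.00024056)
Add(Mul(Mul(Mul(-1, 1), -17), -21), P) = Add(Mul(Mul(Mul(-1, 1), -17), -21), Add(Rational(-851, 3619084), Mul(Rational(-1, 18095420), Pow(9605, Rational(1, 2))))) = Add(Mul(Mul(-1, -17), -21), Add(Rational(-851, 3619084), Mul(Rational(-1, 18095420), Pow(9605, Rational(1, 2))))) = Add(Mul(17, -21), Add(Rational(-851, 3619084), Mul(Rational(-1, 18095420), Pow(9605, Rational(1, 2))))) = Add(-357, Add(Rational(-851, 3619084), Mul(Rational(-1, 18095420), Pow(9605, Rational(1, 2))))) = Add(Rational(-1292013839, 3619084), Mul(Rational(-1, 18095420), Pow(9605, Rational(1, 2))))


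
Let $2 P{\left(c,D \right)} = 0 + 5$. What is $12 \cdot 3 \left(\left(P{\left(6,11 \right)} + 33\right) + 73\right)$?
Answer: $3906$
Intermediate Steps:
$P{\left(c,D \right)} = \frac{5}{2}$ ($P{\left(c,D \right)} = \frac{0 + 5}{2} = \frac{1}{2} \cdot 5 = \frac{5}{2}$)
$12 \cdot 3 \left(\left(P{\left(6,11 \right)} + 33\right) + 73\right) = 12 \cdot 3 \left(\left(\frac{5}{2} + 33\right) + 73\right) = 36 \left(\frac{71}{2} + 73\right) = 36 \cdot \frac{217}{2} = 3906$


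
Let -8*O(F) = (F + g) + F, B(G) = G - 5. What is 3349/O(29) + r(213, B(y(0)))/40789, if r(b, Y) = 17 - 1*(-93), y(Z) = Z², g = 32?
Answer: -546404494/1835505 ≈ -297.69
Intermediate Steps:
B(G) = -5 + G
O(F) = -4 - F/4 (O(F) = -((F + 32) + F)/8 = -((32 + F) + F)/8 = -(32 + 2*F)/8 = -4 - F/4)
r(b, Y) = 110 (r(b, Y) = 17 + 93 = 110)
3349/O(29) + r(213, B(y(0)))/40789 = 3349/(-4 - ¼*29) + 110/40789 = 3349/(-4 - 29/4) + 110*(1/40789) = 3349/(-45/4) + 110/40789 = 3349*(-4/45) + 110/40789 = -13396/45 + 110/40789 = -546404494/1835505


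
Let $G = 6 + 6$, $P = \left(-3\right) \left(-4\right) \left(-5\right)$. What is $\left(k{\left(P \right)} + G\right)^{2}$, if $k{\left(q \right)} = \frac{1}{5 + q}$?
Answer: $\frac{434281}{3025} \approx 143.56$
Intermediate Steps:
$P = -60$ ($P = 12 \left(-5\right) = -60$)
$G = 12$
$\left(k{\left(P \right)} + G\right)^{2} = \left(\frac{1}{5 - 60} + 12\right)^{2} = \left(\frac{1}{-55} + 12\right)^{2} = \left(- \frac{1}{55} + 12\right)^{2} = \left(\frac{659}{55}\right)^{2} = \frac{434281}{3025}$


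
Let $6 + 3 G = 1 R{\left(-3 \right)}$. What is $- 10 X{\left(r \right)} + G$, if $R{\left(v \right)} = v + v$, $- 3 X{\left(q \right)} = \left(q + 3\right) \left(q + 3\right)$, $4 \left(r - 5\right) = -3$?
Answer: $\frac{4109}{24} \approx 171.21$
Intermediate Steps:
$r = \frac{17}{4}$ ($r = 5 + \frac{1}{4} \left(-3\right) = 5 - \frac{3}{4} = \frac{17}{4} \approx 4.25$)
$X{\left(q \right)} = - \frac{\left(3 + q\right)^{2}}{3}$ ($X{\left(q \right)} = - \frac{\left(q + 3\right) \left(q + 3\right)}{3} = - \frac{\left(3 + q\right) \left(3 + q\right)}{3} = - \frac{\left(3 + q\right)^{2}}{3}$)
$R{\left(v \right)} = 2 v$
$G = -4$ ($G = -2 + \frac{1 \cdot 2 \left(-3\right)}{3} = -2 + \frac{1 \left(-6\right)}{3} = -2 + \frac{1}{3} \left(-6\right) = -2 - 2 = -4$)
$- 10 X{\left(r \right)} + G = - 10 \left(- \frac{\left(3 + \frac{17}{4}\right)^{2}}{3}\right) - 4 = - 10 \left(- \frac{\left(\frac{29}{4}\right)^{2}}{3}\right) - 4 = - 10 \left(\left(- \frac{1}{3}\right) \frac{841}{16}\right) - 4 = \left(-10\right) \left(- \frac{841}{48}\right) - 4 = \frac{4205}{24} - 4 = \frac{4109}{24}$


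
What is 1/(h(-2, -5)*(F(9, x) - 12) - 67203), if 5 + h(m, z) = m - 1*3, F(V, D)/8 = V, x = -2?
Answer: -1/67803 ≈ -1.4749e-5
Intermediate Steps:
F(V, D) = 8*V
h(m, z) = -8 + m (h(m, z) = -5 + (m - 1*3) = -5 + (m - 3) = -5 + (-3 + m) = -8 + m)
1/(h(-2, -5)*(F(9, x) - 12) - 67203) = 1/((-8 - 2)*(8*9 - 12) - 67203) = 1/(-10*(72 - 12) - 67203) = 1/(-10*60 - 67203) = 1/(-600 - 67203) = 1/(-67803) = -1/67803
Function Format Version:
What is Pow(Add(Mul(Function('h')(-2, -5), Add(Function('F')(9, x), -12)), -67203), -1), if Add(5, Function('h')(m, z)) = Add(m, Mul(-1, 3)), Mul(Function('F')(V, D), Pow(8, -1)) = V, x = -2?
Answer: Rational(-1, 67803) ≈ -1.4749e-5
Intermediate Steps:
Function('F')(V, D) = Mul(8, V)
Function('h')(m, z) = Add(-8, m) (Function('h')(m, z) = Add(-5, Add(m, Mul(-1, 3))) = Add(-5, Add(m, -3)) = Add(-5, Add(-3, m)) = Add(-8, m))
Pow(Add(Mul(Function('h')(-2, -5), Add(Function('F')(9, x), -12)), -67203), -1) = Pow(Add(Mul(Add(-8, -2), Add(Mul(8, 9), -12)), -67203), -1) = Pow(Add(Mul(-10, Add(72, -12)), -67203), -1) = Pow(Add(Mul(-10, 60), -67203), -1) = Pow(Add(-600, -67203), -1) = Pow(-67803, -1) = Rational(-1, 67803)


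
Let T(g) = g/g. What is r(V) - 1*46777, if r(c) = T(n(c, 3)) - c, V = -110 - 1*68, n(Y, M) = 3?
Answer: -46598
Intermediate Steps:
T(g) = 1
V = -178 (V = -110 - 68 = -178)
r(c) = 1 - c
r(V) - 1*46777 = (1 - 1*(-178)) - 1*46777 = (1 + 178) - 46777 = 179 - 46777 = -46598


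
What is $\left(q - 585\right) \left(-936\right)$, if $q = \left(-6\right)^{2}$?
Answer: $513864$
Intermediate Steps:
$q = 36$
$\left(q - 585\right) \left(-936\right) = \left(36 - 585\right) \left(-936\right) = \left(-549\right) \left(-936\right) = 513864$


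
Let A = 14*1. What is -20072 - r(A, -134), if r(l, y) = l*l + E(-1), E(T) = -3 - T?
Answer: -20266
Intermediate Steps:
A = 14
r(l, y) = -2 + l² (r(l, y) = l*l + (-3 - 1*(-1)) = l² + (-3 + 1) = l² - 2 = -2 + l²)
-20072 - r(A, -134) = -20072 - (-2 + 14²) = -20072 - (-2 + 196) = -20072 - 1*194 = -20072 - 194 = -20266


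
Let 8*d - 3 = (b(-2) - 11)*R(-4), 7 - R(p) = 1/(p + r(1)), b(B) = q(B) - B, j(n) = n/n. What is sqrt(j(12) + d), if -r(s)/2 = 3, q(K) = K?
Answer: I*sqrt(3355)/20 ≈ 2.8961*I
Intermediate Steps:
r(s) = -6 (r(s) = -2*3 = -6)
j(n) = 1
b(B) = 0 (b(B) = B - B = 0)
R(p) = 7 - 1/(-6 + p) (R(p) = 7 - 1/(p - 6) = 7 - 1/(-6 + p))
d = -751/80 (d = 3/8 + ((0 - 11)*((-43 + 7*(-4))/(-6 - 4)))/8 = 3/8 + (-11*(-43 - 28)/(-10))/8 = 3/8 + (-(-11)*(-71)/10)/8 = 3/8 + (-11*71/10)/8 = 3/8 + (1/8)*(-781/10) = 3/8 - 781/80 = -751/80 ≈ -9.3875)
sqrt(j(12) + d) = sqrt(1 - 751/80) = sqrt(-671/80) = I*sqrt(3355)/20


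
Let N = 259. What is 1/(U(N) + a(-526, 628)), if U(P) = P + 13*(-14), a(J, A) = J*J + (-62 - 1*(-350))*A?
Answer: 1/457617 ≈ 2.1852e-6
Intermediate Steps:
a(J, A) = J² + 288*A (a(J, A) = J² + (-62 + 350)*A = J² + 288*A)
U(P) = -182 + P (U(P) = P - 182 = -182 + P)
1/(U(N) + a(-526, 628)) = 1/((-182 + 259) + ((-526)² + 288*628)) = 1/(77 + (276676 + 180864)) = 1/(77 + 457540) = 1/457617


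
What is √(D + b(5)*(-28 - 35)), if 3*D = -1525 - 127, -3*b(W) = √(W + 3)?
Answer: √(-4956 + 378*√2)/3 ≈ 22.165*I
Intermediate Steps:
b(W) = -√(3 + W)/3 (b(W) = -√(W + 3)/3 = -√(3 + W)/3)
D = -1652/3 (D = (-1525 - 127)/3 = (⅓)*(-1652) = -1652/3 ≈ -550.67)
√(D + b(5)*(-28 - 35)) = √(-1652/3 + (-√(3 + 5)/3)*(-28 - 35)) = √(-1652/3 - 2*√2/3*(-63)) = √(-1652/3 + 42*√2)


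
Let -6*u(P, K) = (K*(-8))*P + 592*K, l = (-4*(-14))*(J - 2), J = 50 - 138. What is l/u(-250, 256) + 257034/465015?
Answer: 71225879/119043840 ≈ 0.59832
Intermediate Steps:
J = -88
l = -5040 (l = (-4*(-14))*(-88 - 2) = 56*(-90) = -5040)
u(P, K) = -296*K/3 + 4*K*P/3 (u(P, K) = -((K*(-8))*P + 592*K)/6 = -((-8*K)*P + 592*K)/6 = -(-8*K*P + 592*K)/6 = -(592*K - 8*K*P)/6 = -296*K/3 + 4*K*P/3)
l/u(-250, 256) + 257034/465015 = -5040*3/(1024*(-74 - 250)) + 257034/465015 = -5040/((4/3)*256*(-324)) + 257034*(1/465015) = -5040/(-110592) + 85678/155005 = -5040*(-1/110592) + 85678/155005 = 35/768 + 85678/155005 = 71225879/119043840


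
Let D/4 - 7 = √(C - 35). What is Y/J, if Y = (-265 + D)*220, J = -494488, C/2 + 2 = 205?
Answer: 13035/123622 - 110*√371/61811 ≈ 0.071164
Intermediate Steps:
C = 406 (C = -4 + 2*205 = -4 + 410 = 406)
D = 28 + 4*√371 (D = 28 + 4*√(406 - 35) = 28 + 4*√371 ≈ 105.05)
Y = -52140 + 880*√371 (Y = (-265 + (28 + 4*√371))*220 = (-237 + 4*√371)*220 = -52140 + 880*√371 ≈ -35190.)
Y/J = (-52140 + 880*√371)/(-494488) = (-52140 + 880*√371)*(-1/494488) = 13035/123622 - 110*√371/61811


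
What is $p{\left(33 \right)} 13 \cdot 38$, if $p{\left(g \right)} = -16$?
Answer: $-7904$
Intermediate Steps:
$p{\left(33 \right)} 13 \cdot 38 = - 16 \cdot 13 \cdot 38 = \left(-16\right) 494 = -7904$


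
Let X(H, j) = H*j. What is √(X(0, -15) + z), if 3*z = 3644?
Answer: 2*√2733/3 ≈ 34.852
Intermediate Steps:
z = 3644/3 (z = (⅓)*3644 = 3644/3 ≈ 1214.7)
√(X(0, -15) + z) = √(0*(-15) + 3644/3) = √(0 + 3644/3) = √(3644/3) = 2*√2733/3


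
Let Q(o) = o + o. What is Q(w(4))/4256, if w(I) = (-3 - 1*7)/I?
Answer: -5/4256 ≈ -0.0011748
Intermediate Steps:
w(I) = -10/I (w(I) = (-3 - 7)/I = -10/I)
Q(o) = 2*o
Q(w(4))/4256 = (2*(-10/4))/4256 = (2*(-10*¼))*(1/4256) = (2*(-5/2))*(1/4256) = -5*1/4256 = -5/4256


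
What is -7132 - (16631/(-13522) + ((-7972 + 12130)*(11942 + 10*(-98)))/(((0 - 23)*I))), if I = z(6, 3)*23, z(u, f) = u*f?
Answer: -16766676533/7153138 ≈ -2344.0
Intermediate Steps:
z(u, f) = f*u
I = 414 (I = (3*6)*23 = 18*23 = 414)
-7132 - (16631/(-13522) + ((-7972 + 12130)*(11942 + 10*(-98)))/(((0 - 23)*I))) = -7132 - (16631/(-13522) + ((-7972 + 12130)*(11942 + 10*(-98)))/(((0 - 23)*414))) = -7132 - (16631*(-1/13522) + (4158*(11942 - 980))/((-23*414))) = -7132 - (-16631/13522 + (4158*10962)/(-9522)) = -7132 - (-16631/13522 + 45579996*(-1/9522)) = -7132 - (-16631/13522 - 2532222/529) = -7132 - 1*(-34249503683/7153138) = -7132 + 34249503683/7153138 = -16766676533/7153138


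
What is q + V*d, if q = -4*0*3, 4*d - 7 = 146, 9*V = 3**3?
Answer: 459/4 ≈ 114.75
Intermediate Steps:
V = 3 (V = (1/9)*3**3 = (1/9)*27 = 3)
d = 153/4 (d = 7/4 + (1/4)*146 = 7/4 + 73/2 = 153/4 ≈ 38.250)
q = 0 (q = 0*3 = 0)
q + V*d = 0 + 3*(153/4) = 0 + 459/4 = 459/4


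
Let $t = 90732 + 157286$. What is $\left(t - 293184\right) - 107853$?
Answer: $-153019$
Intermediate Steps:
$t = 248018$
$\left(t - 293184\right) - 107853 = \left(248018 - 293184\right) - 107853 = -45166 - 107853 = -153019$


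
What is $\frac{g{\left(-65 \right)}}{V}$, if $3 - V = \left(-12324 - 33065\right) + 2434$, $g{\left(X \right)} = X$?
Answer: $- \frac{65}{42958} \approx -0.0015131$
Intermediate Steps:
$V = 42958$ ($V = 3 - \left(\left(-12324 - 33065\right) + 2434\right) = 3 - \left(-45389 + 2434\right) = 3 - -42955 = 3 + 42955 = 42958$)
$\frac{g{\left(-65 \right)}}{V} = - \frac{65}{42958}$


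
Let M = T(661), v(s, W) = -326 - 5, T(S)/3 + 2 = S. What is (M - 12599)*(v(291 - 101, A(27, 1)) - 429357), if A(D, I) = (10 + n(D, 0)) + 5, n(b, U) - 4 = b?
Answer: 4564145936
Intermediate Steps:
n(b, U) = 4 + b
T(S) = -6 + 3*S
A(D, I) = 19 + D (A(D, I) = (10 + (4 + D)) + 5 = (14 + D) + 5 = 19 + D)
v(s, W) = -331
M = 1977 (M = -6 + 3*661 = -6 + 1983 = 1977)
(M - 12599)*(v(291 - 101, A(27, 1)) - 429357) = (1977 - 12599)*(-331 - 429357) = -10622*(-429688) = 4564145936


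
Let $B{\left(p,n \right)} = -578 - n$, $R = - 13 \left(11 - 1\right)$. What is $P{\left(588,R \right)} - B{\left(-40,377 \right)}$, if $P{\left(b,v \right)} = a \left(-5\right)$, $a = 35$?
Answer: $780$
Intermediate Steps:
$R = -130$ ($R = \left(-13\right) 10 = -130$)
$P{\left(b,v \right)} = -175$ ($P{\left(b,v \right)} = 35 \left(-5\right) = -175$)
$P{\left(588,R \right)} - B{\left(-40,377 \right)} = -175 - \left(-578 - 377\right) = -175 - -955 = -175 + 955 = 780$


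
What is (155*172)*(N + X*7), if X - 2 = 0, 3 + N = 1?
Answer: 319920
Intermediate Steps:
N = -2 (N = -3 + 1 = -2)
X = 2 (X = 2 + 0 = 2)
(155*172)*(N + X*7) = (155*172)*(-2 + 2*7) = 26660*(-2 + 14) = 26660*12 = 319920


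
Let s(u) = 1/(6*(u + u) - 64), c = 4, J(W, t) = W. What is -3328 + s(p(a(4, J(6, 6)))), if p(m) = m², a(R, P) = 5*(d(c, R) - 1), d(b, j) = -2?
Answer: -8772607/2636 ≈ -3328.0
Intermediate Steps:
a(R, P) = -15 (a(R, P) = 5*(-2 - 1) = 5*(-3) = -15)
s(u) = 1/(-64 + 12*u) (s(u) = 1/(6*(2*u) - 64) = 1/(12*u - 64) = 1/(-64 + 12*u))
-3328 + s(p(a(4, J(6, 6)))) = -3328 + 1/(4*(-16 + 3*(-15)²)) = -3328 + 1/(4*(-16 + 3*225)) = -3328 + 1/(4*(-16 + 675)) = -3328 + (¼)/659 = -3328 + (¼)*(1/659) = -3328 + 1/2636 = -8772607/2636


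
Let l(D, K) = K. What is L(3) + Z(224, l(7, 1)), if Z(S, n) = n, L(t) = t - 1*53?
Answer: -49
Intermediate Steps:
L(t) = -53 + t (L(t) = t - 53 = -53 + t)
L(3) + Z(224, l(7, 1)) = (-53 + 3) + 1 = -50 + 1 = -49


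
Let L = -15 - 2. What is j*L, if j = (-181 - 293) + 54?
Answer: 7140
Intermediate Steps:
L = -17
j = -420 (j = -474 + 54 = -420)
j*L = -420*(-17) = 7140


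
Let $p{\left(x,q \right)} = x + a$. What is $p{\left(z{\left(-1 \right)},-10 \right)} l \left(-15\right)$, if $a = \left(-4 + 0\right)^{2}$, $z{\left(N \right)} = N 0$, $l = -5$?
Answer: $1200$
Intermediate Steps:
$z{\left(N \right)} = 0$
$a = 16$ ($a = \left(-4\right)^{2} = 16$)
$p{\left(x,q \right)} = 16 + x$ ($p{\left(x,q \right)} = x + 16 = 16 + x$)
$p{\left(z{\left(-1 \right)},-10 \right)} l \left(-15\right) = \left(16 + 0\right) \left(-5\right) \left(-15\right) = 16 \left(-5\right) \left(-15\right) = \left(-80\right) \left(-15\right) = 1200$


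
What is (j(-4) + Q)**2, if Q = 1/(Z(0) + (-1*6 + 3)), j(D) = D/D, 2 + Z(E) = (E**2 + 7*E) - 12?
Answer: 256/289 ≈ 0.88581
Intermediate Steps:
Z(E) = -14 + E**2 + 7*E (Z(E) = -2 + ((E**2 + 7*E) - 12) = -2 + (-12 + E**2 + 7*E) = -14 + E**2 + 7*E)
j(D) = 1
Q = -1/17 (Q = 1/((-14 + 0**2 + 7*0) + (-1*6 + 3)) = 1/((-14 + 0 + 0) + (-6 + 3)) = 1/(-14 - 3) = 1/(-17) = -1/17 ≈ -0.058824)
(j(-4) + Q)**2 = (1 - 1/17)**2 = (16/17)**2 = 256/289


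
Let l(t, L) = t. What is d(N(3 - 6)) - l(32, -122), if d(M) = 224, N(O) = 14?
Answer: 192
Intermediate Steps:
d(N(3 - 6)) - l(32, -122) = 224 - 1*32 = 224 - 32 = 192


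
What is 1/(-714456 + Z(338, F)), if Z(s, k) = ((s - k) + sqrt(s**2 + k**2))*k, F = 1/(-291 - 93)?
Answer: -10113691557984/7225796517964227241 + 96*sqrt(16845963265)/7225796517964227241 ≈ -1.3997e-6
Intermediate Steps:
F = -1/384 (F = 1/(-384) = -1/384 ≈ -0.0026042)
Z(s, k) = k*(s + sqrt(k**2 + s**2) - k) (Z(s, k) = ((s - k) + sqrt(k**2 + s**2))*k = (s + sqrt(k**2 + s**2) - k)*k = k*(s + sqrt(k**2 + s**2) - k))
1/(-714456 + Z(338, F)) = 1/(-714456 - (338 + sqrt((-1/384)**2 + 338**2) - 1*(-1/384))/384) = 1/(-714456 - (338 + sqrt(1/147456 + 114244) + 1/384)/384) = 1/(-714456 - (338 + sqrt(16845963265/147456) + 1/384)/384) = 1/(-714456 - (338 + sqrt(16845963265)/384 + 1/384)/384) = 1/(-714456 - (129793/384 + sqrt(16845963265)/384)/384) = 1/(-714456 + (-129793/147456 - sqrt(16845963265)/147456)) = 1/(-105350953729/147456 - sqrt(16845963265)/147456)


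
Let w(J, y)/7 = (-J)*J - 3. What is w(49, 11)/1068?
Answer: -4207/267 ≈ -15.757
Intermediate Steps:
w(J, y) = -21 - 7*J² (w(J, y) = 7*((-J)*J - 3) = 7*(-J² - 3) = 7*(-3 - J²) = -21 - 7*J²)
w(49, 11)/1068 = (-21 - 7*49²)/1068 = (-21 - 7*2401)*(1/1068) = (-21 - 16807)*(1/1068) = -16828*1/1068 = -4207/267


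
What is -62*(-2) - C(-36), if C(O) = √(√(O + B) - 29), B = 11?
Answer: 124 - √(-29 + 5*I) ≈ 123.54 - 5.405*I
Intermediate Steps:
C(O) = √(-29 + √(11 + O)) (C(O) = √(√(O + 11) - 29) = √(√(11 + O) - 29) = √(-29 + √(11 + O)))
-62*(-2) - C(-36) = -62*(-2) - √(-29 + √(11 - 36)) = 124 - √(-29 + √(-25)) = 124 - √(-29 + 5*I)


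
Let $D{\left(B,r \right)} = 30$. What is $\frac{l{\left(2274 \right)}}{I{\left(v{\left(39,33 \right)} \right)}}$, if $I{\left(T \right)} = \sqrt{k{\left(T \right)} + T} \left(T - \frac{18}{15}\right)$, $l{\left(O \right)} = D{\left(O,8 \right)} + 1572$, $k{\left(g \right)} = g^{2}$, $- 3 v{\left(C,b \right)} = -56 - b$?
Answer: $\frac{405 \sqrt{2047}}{9821} \approx 1.8658$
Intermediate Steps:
$v{\left(C,b \right)} = \frac{56}{3} + \frac{b}{3}$ ($v{\left(C,b \right)} = - \frac{-56 - b}{3} = \frac{56}{3} + \frac{b}{3}$)
$l{\left(O \right)} = 1602$ ($l{\left(O \right)} = 30 + 1572 = 1602$)
$I{\left(T \right)} = \sqrt{T + T^{2}} \left(- \frac{6}{5} + T\right)$ ($I{\left(T \right)} = \sqrt{T^{2} + T} \left(T - \frac{18}{15}\right) = \sqrt{T + T^{2}} \left(T - \frac{6}{5}\right) = \sqrt{T + T^{2}} \left(- \frac{6}{5} + T\right)$)
$\frac{l{\left(2274 \right)}}{I{\left(v{\left(39,33 \right)} \right)}} = \frac{1602}{\sqrt{\left(\frac{56}{3} + \frac{1}{3} \cdot 33\right) \left(1 + \left(\frac{56}{3} + \frac{1}{3} \cdot 33\right)\right)} \left(- \frac{6}{5} + \left(\frac{56}{3} + \frac{1}{3} \cdot 33\right)\right)} = \frac{1602}{\sqrt{\left(\frac{56}{3} + 11\right) \left(1 + \left(\frac{56}{3} + 11\right)\right)} \left(- \frac{6}{5} + \left(\frac{56}{3} + 11\right)\right)} = \frac{1602}{\sqrt{\frac{89 \left(1 + \frac{89}{3}\right)}{3}} \left(- \frac{6}{5} + \frac{89}{3}\right)} = \frac{1602}{\sqrt{\frac{89}{3} \cdot \frac{92}{3}} \cdot \frac{427}{15}} = \frac{1602}{\sqrt{\frac{8188}{9}} \cdot \frac{427}{15}} = \frac{1602}{\frac{2 \sqrt{2047}}{3} \cdot \frac{427}{15}} = \frac{1602}{\frac{854}{45} \sqrt{2047}} = 1602 \frac{45 \sqrt{2047}}{1748138} = \frac{405 \sqrt{2047}}{9821}$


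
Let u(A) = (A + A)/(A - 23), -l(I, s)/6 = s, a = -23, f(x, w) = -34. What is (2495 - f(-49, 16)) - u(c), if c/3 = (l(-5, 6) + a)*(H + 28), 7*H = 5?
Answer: 45155124/17869 ≈ 2527.0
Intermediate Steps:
l(I, s) = -6*s
H = 5/7 (H = (⅐)*5 = 5/7 ≈ 0.71429)
c = -35577/7 (c = 3*((-6*6 - 23)*(5/7 + 28)) = 3*((-36 - 23)*(201/7)) = 3*(-59*201/7) = 3*(-11859/7) = -35577/7 ≈ -5082.4)
u(A) = 2*A/(-23 + A) (u(A) = (2*A)/(-23 + A) = 2*A/(-23 + A))
(2495 - f(-49, 16)) - u(c) = (2495 - 1*(-34)) - 2*(-35577)/(7*(-23 - 35577/7)) = (2495 + 34) - 2*(-35577)/(7*(-35738/7)) = 2529 - 2*(-35577)*(-7)/(7*35738) = 2529 - 1*35577/17869 = 2529 - 35577/17869 = 45155124/17869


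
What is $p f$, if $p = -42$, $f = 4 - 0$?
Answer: $-168$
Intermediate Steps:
$f = 4$ ($f = 4 + 0 = 4$)
$p f = \left(-42\right) 4 = -168$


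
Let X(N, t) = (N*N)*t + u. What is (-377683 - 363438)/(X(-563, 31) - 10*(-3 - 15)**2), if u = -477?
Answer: -741121/9822322 ≈ -0.075453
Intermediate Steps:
X(N, t) = -477 + t*N**2 (X(N, t) = (N*N)*t - 477 = N**2*t - 477 = t*N**2 - 477 = -477 + t*N**2)
(-377683 - 363438)/(X(-563, 31) - 10*(-3 - 15)**2) = (-377683 - 363438)/((-477 + 31*(-563)**2) - 10*(-3 - 15)**2) = -741121/((-477 + 31*316969) - 10*(-18)**2) = -741121/((-477 + 9826039) - 10*324) = -741121/(9825562 - 3240) = -741121/9822322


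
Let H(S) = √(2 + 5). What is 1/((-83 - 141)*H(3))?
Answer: -√7/1568 ≈ -0.0016873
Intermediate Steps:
H(S) = √7
1/((-83 - 141)*H(3)) = 1/((-83 - 141)*√7) = 1/(-224*√7) = -√7/1568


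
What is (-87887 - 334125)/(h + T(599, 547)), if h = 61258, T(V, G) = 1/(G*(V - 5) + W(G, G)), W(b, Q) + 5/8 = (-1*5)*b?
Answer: -543859313754/78944991715 ≈ -6.8891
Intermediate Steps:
W(b, Q) = -5/8 - 5*b (W(b, Q) = -5/8 + (-1*5)*b = -5/8 - 5*b)
T(V, G) = 1/(-5/8 - 5*G + G*(-5 + V)) (T(V, G) = 1/(G*(V - 5) + (-5/8 - 5*G)) = 1/(G*(-5 + V) + (-5/8 - 5*G)) = 1/(-5/8 - 5*G + G*(-5 + V)))
(-87887 - 334125)/(h + T(599, 547)) = (-87887 - 334125)/(61258 + 8/(-5 - 80*547 + 8*547*599)) = -422012/(61258 + 8/(-5 - 43760 + 2621224)) = -422012/(61258 + 8/2577459) = -422012/157889983430/2577459 = -422012*2577459/157889983430 = -543859313754/78944991715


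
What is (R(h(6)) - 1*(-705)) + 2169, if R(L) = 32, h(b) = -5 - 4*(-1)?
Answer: 2906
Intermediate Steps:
h(b) = -1 (h(b) = -5 + 4 = -1)
(R(h(6)) - 1*(-705)) + 2169 = (32 - 1*(-705)) + 2169 = (32 + 705) + 2169 = 737 + 2169 = 2906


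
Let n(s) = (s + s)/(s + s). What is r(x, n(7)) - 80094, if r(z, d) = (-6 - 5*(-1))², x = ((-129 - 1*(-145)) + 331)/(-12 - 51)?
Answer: -80093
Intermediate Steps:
n(s) = 1 (n(s) = (2*s)/((2*s)) = (2*s)*(1/(2*s)) = 1)
x = -347/63 (x = ((-129 + 145) + 331)/(-63) = (16 + 331)*(-1/63) = 347*(-1/63) = -347/63 ≈ -5.5079)
r(z, d) = 1 (r(z, d) = (-6 + 5)² = (-1)² = 1)
r(x, n(7)) - 80094 = 1 - 80094 = -80093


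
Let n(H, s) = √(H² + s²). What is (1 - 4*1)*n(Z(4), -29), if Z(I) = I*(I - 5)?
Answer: -3*√857 ≈ -87.824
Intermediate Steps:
Z(I) = I*(-5 + I)
(1 - 4*1)*n(Z(4), -29) = (1 - 4*1)*√((4*(-5 + 4))² + (-29)²) = (1 - 4)*√((4*(-1))² + 841) = -3*√((-4)² + 841) = -3*√(16 + 841) = -3*√857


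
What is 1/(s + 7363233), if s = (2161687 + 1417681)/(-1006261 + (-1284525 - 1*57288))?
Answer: 1174037/8644706191937 ≈ 1.3581e-7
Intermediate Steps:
s = -1789684/1174037 (s = 3579368/(-1006261 + (-1284525 - 57288)) = 3579368/(-1006261 - 1341813) = 3579368/(-2348074) = 3579368*(-1/2348074) = -1789684/1174037 ≈ -1.5244)
1/(s + 7363233) = 1/(-1789684/1174037 + 7363233) = 1/(8644706191937/1174037) = 1174037/8644706191937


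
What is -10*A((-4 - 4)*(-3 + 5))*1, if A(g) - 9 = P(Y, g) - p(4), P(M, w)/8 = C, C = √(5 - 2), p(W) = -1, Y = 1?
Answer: -100 - 80*√3 ≈ -238.56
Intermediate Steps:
C = √3 ≈ 1.7320
P(M, w) = 8*√3
A(g) = 10 + 8*√3 (A(g) = 9 + (8*√3 - 1*(-1)) = 9 + (8*√3 + 1) = 9 + (1 + 8*√3) = 10 + 8*√3)
-10*A((-4 - 4)*(-3 + 5))*1 = -10*(10 + 8*√3)*1 = (-100 - 80*√3)*1 = -100 - 80*√3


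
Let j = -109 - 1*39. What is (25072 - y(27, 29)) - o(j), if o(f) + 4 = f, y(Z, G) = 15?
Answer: 25209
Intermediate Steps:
j = -148 (j = -109 - 39 = -148)
o(f) = -4 + f
(25072 - y(27, 29)) - o(j) = (25072 - 1*15) - (-4 - 148) = (25072 - 15) - 1*(-152) = 25057 + 152 = 25209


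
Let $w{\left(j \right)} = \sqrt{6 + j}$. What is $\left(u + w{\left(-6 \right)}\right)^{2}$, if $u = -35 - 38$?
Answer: $5329$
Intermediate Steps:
$u = -73$
$\left(u + w{\left(-6 \right)}\right)^{2} = \left(-73 + \sqrt{6 - 6}\right)^{2} = \left(-73 + \sqrt{0}\right)^{2} = \left(-73 + 0\right)^{2} = \left(-73\right)^{2} = 5329$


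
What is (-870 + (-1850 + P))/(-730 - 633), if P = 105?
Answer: 2615/1363 ≈ 1.9186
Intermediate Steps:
(-870 + (-1850 + P))/(-730 - 633) = (-870 + (-1850 + 105))/(-730 - 633) = (-870 - 1745)/(-1363) = -2615*(-1/1363) = 2615/1363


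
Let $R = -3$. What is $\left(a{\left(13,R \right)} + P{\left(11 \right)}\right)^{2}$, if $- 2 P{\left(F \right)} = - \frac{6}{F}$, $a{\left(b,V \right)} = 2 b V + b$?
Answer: $\frac{506944}{121} \approx 4189.6$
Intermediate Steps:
$a{\left(b,V \right)} = b + 2 V b$ ($a{\left(b,V \right)} = 2 V b + b = b + 2 V b$)
$P{\left(F \right)} = \frac{3}{F}$ ($P{\left(F \right)} = - \frac{\left(-6\right) \frac{1}{F}}{2} = \frac{3}{F}$)
$\left(a{\left(13,R \right)} + P{\left(11 \right)}\right)^{2} = \left(13 \left(1 + 2 \left(-3\right)\right) + \frac{3}{11}\right)^{2} = \left(13 \left(1 - 6\right) + 3 \cdot \frac{1}{11}\right)^{2} = \left(13 \left(-5\right) + \frac{3}{11}\right)^{2} = \left(-65 + \frac{3}{11}\right)^{2} = \left(- \frac{712}{11}\right)^{2} = \frac{506944}{121}$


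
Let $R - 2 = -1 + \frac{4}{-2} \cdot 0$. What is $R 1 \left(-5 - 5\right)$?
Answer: $-10$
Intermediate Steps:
$R = 1$ ($R = 2 - \left(1 - \frac{4}{-2} \cdot 0\right) = 2 - \left(1 - 4 \left(- \frac{1}{2}\right) 0\right) = 2 - 1 = 1$)
$R 1 \left(-5 - 5\right) = 1 \cdot 1 \left(-5 - 5\right) = 1 \cdot 1 \left(-10\right) = 1 \left(-10\right) = -10$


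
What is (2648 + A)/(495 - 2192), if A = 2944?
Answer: -5592/1697 ≈ -3.2952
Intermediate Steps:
(2648 + A)/(495 - 2192) = (2648 + 2944)/(495 - 2192) = 5592/(-1697) = 5592*(-1/1697) = -5592/1697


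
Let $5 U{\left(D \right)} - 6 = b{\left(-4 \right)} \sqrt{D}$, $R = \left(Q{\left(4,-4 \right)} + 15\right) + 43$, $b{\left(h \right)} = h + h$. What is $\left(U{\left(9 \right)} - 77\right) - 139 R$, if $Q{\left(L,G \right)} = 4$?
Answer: $- \frac{43493}{5} \approx -8698.6$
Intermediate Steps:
$b{\left(h \right)} = 2 h$
$R = 62$ ($R = \left(4 + 15\right) + 43 = 19 + 43 = 62$)
$U{\left(D \right)} = \frac{6}{5} - \frac{8 \sqrt{D}}{5}$ ($U{\left(D \right)} = \frac{6}{5} + \frac{2 \left(-4\right) \sqrt{D}}{5} = \frac{6}{5} + \frac{\left(-8\right) \sqrt{D}}{5} = \frac{6}{5} - \frac{8 \sqrt{D}}{5}$)
$\left(U{\left(9 \right)} - 77\right) - 139 R = \left(\left(\frac{6}{5} - \frac{8 \sqrt{9}}{5}\right) - 77\right) - 8618 = \left(\left(\frac{6}{5} - \frac{24}{5}\right) - 77\right) - 8618 = \left(- \frac{18}{5} - 77\right) - 8618 = - \frac{403}{5} - 8618 = - \frac{43493}{5}$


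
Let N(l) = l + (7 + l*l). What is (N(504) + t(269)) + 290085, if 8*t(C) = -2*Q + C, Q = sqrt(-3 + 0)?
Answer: 4357165/8 - I*sqrt(3)/4 ≈ 5.4465e+5 - 0.43301*I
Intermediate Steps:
Q = I*sqrt(3) (Q = sqrt(-3) = I*sqrt(3) ≈ 1.732*I)
t(C) = C/8 - I*sqrt(3)/4 (t(C) = (-2*I*sqrt(3) + C)/8 = (C - 2*I*sqrt(3))/8 = C/8 - I*sqrt(3)/4)
N(l) = 7 + l + l**2 (N(l) = l + (7 + l**2) = 7 + l + l**2)
(N(504) + t(269)) + 290085 = ((7 + 504 + 504**2) + ((1/8)*269 - I*sqrt(3)/4)) + 290085 = ((7 + 504 + 254016) + (269/8 - I*sqrt(3)/4)) + 290085 = (254527 + (269/8 - I*sqrt(3)/4)) + 290085 = (2036485/8 - I*sqrt(3)/4) + 290085 = 4357165/8 - I*sqrt(3)/4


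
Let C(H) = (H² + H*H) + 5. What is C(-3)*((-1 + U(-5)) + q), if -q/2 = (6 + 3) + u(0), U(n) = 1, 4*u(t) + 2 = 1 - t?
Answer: -805/2 ≈ -402.50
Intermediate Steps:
u(t) = -¼ - t/4 (u(t) = -½ + (1 - t)/4 = -½ + (¼ - t/4) = -¼ - t/4)
C(H) = 5 + 2*H² (C(H) = (H² + H²) + 5 = 2*H² + 5 = 5 + 2*H²)
q = -35/2 (q = -2*((6 + 3) + (-¼ - ¼*0)) = -2*(9 + (-¼ + 0)) = -2*(9 - ¼) = -2*35/4 = -35/2 ≈ -17.500)
C(-3)*((-1 + U(-5)) + q) = (5 + 2*(-3)²)*((-1 + 1) - 35/2) = (5 + 2*9)*(0 - 35/2) = (5 + 18)*(-35/2) = 23*(-35/2) = -805/2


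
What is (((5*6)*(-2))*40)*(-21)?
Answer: 50400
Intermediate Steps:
(((5*6)*(-2))*40)*(-21) = ((30*(-2))*40)*(-21) = -60*40*(-21) = -2400*(-21) = 50400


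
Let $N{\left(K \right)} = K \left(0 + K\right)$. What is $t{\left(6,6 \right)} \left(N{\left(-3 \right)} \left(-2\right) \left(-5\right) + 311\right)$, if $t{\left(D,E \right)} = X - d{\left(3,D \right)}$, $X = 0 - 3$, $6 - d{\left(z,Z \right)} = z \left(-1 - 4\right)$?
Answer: $-9624$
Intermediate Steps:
$N{\left(K \right)} = K^{2}$ ($N{\left(K \right)} = K K = K^{2}$)
$d{\left(z,Z \right)} = 6 + 5 z$ ($d{\left(z,Z \right)} = 6 - z \left(-1 - 4\right) = 6 - z \left(-5\right) = 6 - - 5 z = 6 + 5 z$)
$X = -3$ ($X = 0 - 3 = -3$)
$t{\left(D,E \right)} = -24$ ($t{\left(D,E \right)} = -3 - \left(6 + 5 \cdot 3\right) = -3 - \left(6 + 15\right) = -3 - 21 = -24$)
$t{\left(6,6 \right)} \left(N{\left(-3 \right)} \left(-2\right) \left(-5\right) + 311\right) = - 24 \left(\left(-3\right)^{2} \left(-2\right) \left(-5\right) + 311\right) = - 24 \left(9 \left(-2\right) \left(-5\right) + 311\right) = - 24 \left(\left(-18\right) \left(-5\right) + 311\right) = - 24 \left(90 + 311\right) = \left(-24\right) 401 = -9624$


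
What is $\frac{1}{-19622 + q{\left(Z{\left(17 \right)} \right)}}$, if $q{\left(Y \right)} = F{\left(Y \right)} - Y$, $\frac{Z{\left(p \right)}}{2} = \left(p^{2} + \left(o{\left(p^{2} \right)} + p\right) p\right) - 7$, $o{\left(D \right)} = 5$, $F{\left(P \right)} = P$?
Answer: $- \frac{1}{19622} \approx -5.0963 \cdot 10^{-5}$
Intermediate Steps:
$Z{\left(p \right)} = -14 + 2 p^{2} + 2 p \left(5 + p\right)$ ($Z{\left(p \right)} = 2 \left(\left(p^{2} + \left(5 + p\right) p\right) - 7\right) = 2 \left(\left(p^{2} + p \left(5 + p\right)\right) - 7\right) = 2 \left(-7 + p^{2} + p \left(5 + p\right)\right) = -14 + 2 p^{2} + 2 p \left(5 + p\right)$)
$q{\left(Y \right)} = 0$ ($q{\left(Y \right)} = Y - Y = 0$)
$\frac{1}{-19622 + q{\left(Z{\left(17 \right)} \right)}} = \frac{1}{-19622 + 0} = \frac{1}{-19622} = - \frac{1}{19622}$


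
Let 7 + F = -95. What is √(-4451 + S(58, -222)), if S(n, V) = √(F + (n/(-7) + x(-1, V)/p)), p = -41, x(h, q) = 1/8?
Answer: √(-1466497676 + 287*I*√145350002)/574 ≈ 0.078706 + 66.716*I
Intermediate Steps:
x(h, q) = ⅛
F = -102 (F = -7 - 95 = -102)
S(n, V) = √(-33457/328 - n/7) (S(n, V) = √(-102 + (n/(-7) + (⅛)/(-41))) = √(-102 + (n*(-⅐) + (⅛)*(-1/41))) = √(-102 + (-n/7 - 1/328)) = √(-102 + (-1/328 - n/7)) = √(-33457/328 - n/7))
√(-4451 + S(58, -222)) = √(-4451 + √(-134430226 - 188272*58)/1148) = √(-4451 + √(-134430226 - 10919776)/1148) = √(-4451 + √(-145350002)/1148) = √(-4451 + (I*√145350002)/1148) = √(-4451 + I*√145350002/1148)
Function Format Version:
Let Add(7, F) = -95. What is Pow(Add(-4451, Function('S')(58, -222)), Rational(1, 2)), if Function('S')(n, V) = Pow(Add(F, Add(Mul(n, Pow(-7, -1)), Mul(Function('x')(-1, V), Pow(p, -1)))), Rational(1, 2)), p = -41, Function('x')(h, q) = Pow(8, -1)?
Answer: Mul(Rational(1, 574), Pow(Add(-1466497676, Mul(287, I, Pow(145350002, Rational(1, 2)))), Rational(1, 2))) ≈ Add(0.078706, Mul(66.716, I))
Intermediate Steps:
Function('x')(h, q) = Rational(1, 8)
F = -102 (F = Add(-7, -95) = -102)
Function('S')(n, V) = Pow(Add(Rational(-33457, 328), Mul(Rational(-1, 7), n)), Rational(1, 2)) (Function('S')(n, V) = Pow(Add(-102, Add(Mul(n, Pow(-7, -1)), Mul(Rational(1, 8), Pow(-41, -1)))), Rational(1, 2)) = Pow(Add(-102, Add(Mul(n, Rational(-1, 7)), Mul(Rational(1, 8), Rational(-1, 41)))), Rational(1, 2)) = Pow(Add(-102, Add(Mul(Rational(-1, 7), n), Rational(-1, 328))), Rational(1, 2)) = Pow(Add(-102, Add(Rational(-1, 328), Mul(Rational(-1, 7), n))), Rational(1, 2)) = Pow(Add(Rational(-33457, 328), Mul(Rational(-1, 7), n)), Rational(1, 2)))
Pow(Add(-4451, Function('S')(58, -222)), Rational(1, 2)) = Pow(Add(-4451, Mul(Rational(1, 1148), Pow(Add(-134430226, Mul(-188272, 58)), Rational(1, 2)))), Rational(1, 2)) = Pow(Add(-4451, Mul(Rational(1, 1148), Pow(Add(-134430226, -10919776), Rational(1, 2)))), Rational(1, 2)) = Pow(Add(-4451, Mul(Rational(1, 1148), Pow(-145350002, Rational(1, 2)))), Rational(1, 2)) = Pow(Add(-4451, Mul(Rational(1, 1148), Mul(I, Pow(145350002, Rational(1, 2))))), Rational(1, 2)) = Pow(Add(-4451, Mul(Rational(1, 1148), I, Pow(145350002, Rational(1, 2)))), Rational(1, 2))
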